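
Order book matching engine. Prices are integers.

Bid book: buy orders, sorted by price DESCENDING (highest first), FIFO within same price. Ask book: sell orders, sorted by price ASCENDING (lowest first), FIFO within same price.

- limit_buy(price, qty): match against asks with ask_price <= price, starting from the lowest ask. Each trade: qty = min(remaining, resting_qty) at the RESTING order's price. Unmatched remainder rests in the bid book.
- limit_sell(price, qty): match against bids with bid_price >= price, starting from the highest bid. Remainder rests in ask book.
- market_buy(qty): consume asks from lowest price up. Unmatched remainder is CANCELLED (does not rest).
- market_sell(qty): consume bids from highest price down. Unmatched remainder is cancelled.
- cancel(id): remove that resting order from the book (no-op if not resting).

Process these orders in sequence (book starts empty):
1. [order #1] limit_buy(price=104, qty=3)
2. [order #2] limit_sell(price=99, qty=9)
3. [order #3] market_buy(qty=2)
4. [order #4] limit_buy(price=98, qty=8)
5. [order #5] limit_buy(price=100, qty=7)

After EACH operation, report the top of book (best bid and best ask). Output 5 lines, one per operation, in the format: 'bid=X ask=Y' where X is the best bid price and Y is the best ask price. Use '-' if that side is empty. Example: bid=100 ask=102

Answer: bid=104 ask=-
bid=- ask=99
bid=- ask=99
bid=98 ask=99
bid=100 ask=-

Derivation:
After op 1 [order #1] limit_buy(price=104, qty=3): fills=none; bids=[#1:3@104] asks=[-]
After op 2 [order #2] limit_sell(price=99, qty=9): fills=#1x#2:3@104; bids=[-] asks=[#2:6@99]
After op 3 [order #3] market_buy(qty=2): fills=#3x#2:2@99; bids=[-] asks=[#2:4@99]
After op 4 [order #4] limit_buy(price=98, qty=8): fills=none; bids=[#4:8@98] asks=[#2:4@99]
After op 5 [order #5] limit_buy(price=100, qty=7): fills=#5x#2:4@99; bids=[#5:3@100 #4:8@98] asks=[-]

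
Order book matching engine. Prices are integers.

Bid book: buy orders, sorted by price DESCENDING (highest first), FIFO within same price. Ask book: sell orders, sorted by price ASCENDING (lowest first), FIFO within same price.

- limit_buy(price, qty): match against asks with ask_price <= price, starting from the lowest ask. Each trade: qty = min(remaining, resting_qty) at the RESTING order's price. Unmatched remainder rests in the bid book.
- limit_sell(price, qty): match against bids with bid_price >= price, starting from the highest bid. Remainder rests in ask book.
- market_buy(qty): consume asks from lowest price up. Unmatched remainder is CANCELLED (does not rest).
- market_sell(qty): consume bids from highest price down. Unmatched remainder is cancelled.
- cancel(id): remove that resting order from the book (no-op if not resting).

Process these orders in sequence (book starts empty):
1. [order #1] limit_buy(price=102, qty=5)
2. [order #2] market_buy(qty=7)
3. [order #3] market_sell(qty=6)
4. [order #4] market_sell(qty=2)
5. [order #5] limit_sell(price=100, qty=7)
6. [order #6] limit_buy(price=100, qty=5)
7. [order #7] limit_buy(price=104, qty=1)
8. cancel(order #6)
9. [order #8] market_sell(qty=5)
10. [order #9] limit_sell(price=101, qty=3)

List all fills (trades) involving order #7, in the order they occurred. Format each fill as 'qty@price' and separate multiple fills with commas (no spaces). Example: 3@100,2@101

Answer: 1@100

Derivation:
After op 1 [order #1] limit_buy(price=102, qty=5): fills=none; bids=[#1:5@102] asks=[-]
After op 2 [order #2] market_buy(qty=7): fills=none; bids=[#1:5@102] asks=[-]
After op 3 [order #3] market_sell(qty=6): fills=#1x#3:5@102; bids=[-] asks=[-]
After op 4 [order #4] market_sell(qty=2): fills=none; bids=[-] asks=[-]
After op 5 [order #5] limit_sell(price=100, qty=7): fills=none; bids=[-] asks=[#5:7@100]
After op 6 [order #6] limit_buy(price=100, qty=5): fills=#6x#5:5@100; bids=[-] asks=[#5:2@100]
After op 7 [order #7] limit_buy(price=104, qty=1): fills=#7x#5:1@100; bids=[-] asks=[#5:1@100]
After op 8 cancel(order #6): fills=none; bids=[-] asks=[#5:1@100]
After op 9 [order #8] market_sell(qty=5): fills=none; bids=[-] asks=[#5:1@100]
After op 10 [order #9] limit_sell(price=101, qty=3): fills=none; bids=[-] asks=[#5:1@100 #9:3@101]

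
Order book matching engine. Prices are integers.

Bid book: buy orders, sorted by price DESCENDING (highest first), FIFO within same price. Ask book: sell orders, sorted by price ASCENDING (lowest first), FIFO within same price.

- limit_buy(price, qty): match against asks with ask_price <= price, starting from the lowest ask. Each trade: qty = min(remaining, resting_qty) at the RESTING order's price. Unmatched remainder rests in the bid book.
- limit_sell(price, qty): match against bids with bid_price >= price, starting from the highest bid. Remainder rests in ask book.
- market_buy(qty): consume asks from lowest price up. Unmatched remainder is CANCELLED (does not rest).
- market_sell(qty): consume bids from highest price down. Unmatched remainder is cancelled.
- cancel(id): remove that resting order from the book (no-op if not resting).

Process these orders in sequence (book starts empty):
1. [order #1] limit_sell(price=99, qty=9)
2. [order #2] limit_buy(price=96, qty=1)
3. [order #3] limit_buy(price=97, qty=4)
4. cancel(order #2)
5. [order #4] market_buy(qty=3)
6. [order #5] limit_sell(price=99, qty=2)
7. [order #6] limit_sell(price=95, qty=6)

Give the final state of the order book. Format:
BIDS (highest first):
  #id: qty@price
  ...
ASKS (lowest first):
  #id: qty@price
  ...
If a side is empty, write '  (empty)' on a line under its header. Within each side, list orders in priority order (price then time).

Answer: BIDS (highest first):
  (empty)
ASKS (lowest first):
  #6: 2@95
  #1: 6@99
  #5: 2@99

Derivation:
After op 1 [order #1] limit_sell(price=99, qty=9): fills=none; bids=[-] asks=[#1:9@99]
After op 2 [order #2] limit_buy(price=96, qty=1): fills=none; bids=[#2:1@96] asks=[#1:9@99]
After op 3 [order #3] limit_buy(price=97, qty=4): fills=none; bids=[#3:4@97 #2:1@96] asks=[#1:9@99]
After op 4 cancel(order #2): fills=none; bids=[#3:4@97] asks=[#1:9@99]
After op 5 [order #4] market_buy(qty=3): fills=#4x#1:3@99; bids=[#3:4@97] asks=[#1:6@99]
After op 6 [order #5] limit_sell(price=99, qty=2): fills=none; bids=[#3:4@97] asks=[#1:6@99 #5:2@99]
After op 7 [order #6] limit_sell(price=95, qty=6): fills=#3x#6:4@97; bids=[-] asks=[#6:2@95 #1:6@99 #5:2@99]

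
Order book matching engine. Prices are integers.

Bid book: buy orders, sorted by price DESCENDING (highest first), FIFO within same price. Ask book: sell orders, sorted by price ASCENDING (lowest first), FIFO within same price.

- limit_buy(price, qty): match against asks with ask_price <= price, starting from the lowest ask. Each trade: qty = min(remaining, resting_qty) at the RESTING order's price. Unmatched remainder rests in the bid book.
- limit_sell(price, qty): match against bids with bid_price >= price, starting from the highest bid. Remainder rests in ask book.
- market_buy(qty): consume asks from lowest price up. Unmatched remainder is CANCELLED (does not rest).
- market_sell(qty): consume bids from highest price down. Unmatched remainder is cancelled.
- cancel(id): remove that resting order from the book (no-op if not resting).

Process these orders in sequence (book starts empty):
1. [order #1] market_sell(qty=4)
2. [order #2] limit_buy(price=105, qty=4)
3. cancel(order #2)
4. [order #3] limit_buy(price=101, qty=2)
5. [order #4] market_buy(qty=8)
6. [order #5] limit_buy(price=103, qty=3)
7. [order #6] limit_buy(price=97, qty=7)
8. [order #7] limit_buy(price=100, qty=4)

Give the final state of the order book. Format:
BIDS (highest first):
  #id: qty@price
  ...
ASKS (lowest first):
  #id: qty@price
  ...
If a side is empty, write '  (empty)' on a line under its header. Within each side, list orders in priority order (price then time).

After op 1 [order #1] market_sell(qty=4): fills=none; bids=[-] asks=[-]
After op 2 [order #2] limit_buy(price=105, qty=4): fills=none; bids=[#2:4@105] asks=[-]
After op 3 cancel(order #2): fills=none; bids=[-] asks=[-]
After op 4 [order #3] limit_buy(price=101, qty=2): fills=none; bids=[#3:2@101] asks=[-]
After op 5 [order #4] market_buy(qty=8): fills=none; bids=[#3:2@101] asks=[-]
After op 6 [order #5] limit_buy(price=103, qty=3): fills=none; bids=[#5:3@103 #3:2@101] asks=[-]
After op 7 [order #6] limit_buy(price=97, qty=7): fills=none; bids=[#5:3@103 #3:2@101 #6:7@97] asks=[-]
After op 8 [order #7] limit_buy(price=100, qty=4): fills=none; bids=[#5:3@103 #3:2@101 #7:4@100 #6:7@97] asks=[-]

Answer: BIDS (highest first):
  #5: 3@103
  #3: 2@101
  #7: 4@100
  #6: 7@97
ASKS (lowest first):
  (empty)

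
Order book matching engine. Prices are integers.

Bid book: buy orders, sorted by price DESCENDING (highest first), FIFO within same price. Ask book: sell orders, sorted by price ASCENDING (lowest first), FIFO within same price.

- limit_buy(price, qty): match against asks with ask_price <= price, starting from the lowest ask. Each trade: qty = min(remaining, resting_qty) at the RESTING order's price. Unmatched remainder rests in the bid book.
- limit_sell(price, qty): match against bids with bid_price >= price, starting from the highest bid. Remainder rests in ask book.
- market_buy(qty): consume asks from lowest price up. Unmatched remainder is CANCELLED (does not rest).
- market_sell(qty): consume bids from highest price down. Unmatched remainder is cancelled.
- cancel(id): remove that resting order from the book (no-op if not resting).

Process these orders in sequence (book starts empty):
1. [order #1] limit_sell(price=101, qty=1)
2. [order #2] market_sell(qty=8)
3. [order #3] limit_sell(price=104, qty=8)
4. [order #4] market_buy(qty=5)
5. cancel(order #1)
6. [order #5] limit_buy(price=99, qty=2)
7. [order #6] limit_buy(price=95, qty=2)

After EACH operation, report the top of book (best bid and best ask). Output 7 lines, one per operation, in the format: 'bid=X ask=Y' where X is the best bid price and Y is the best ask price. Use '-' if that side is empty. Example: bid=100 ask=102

Answer: bid=- ask=101
bid=- ask=101
bid=- ask=101
bid=- ask=104
bid=- ask=104
bid=99 ask=104
bid=99 ask=104

Derivation:
After op 1 [order #1] limit_sell(price=101, qty=1): fills=none; bids=[-] asks=[#1:1@101]
After op 2 [order #2] market_sell(qty=8): fills=none; bids=[-] asks=[#1:1@101]
After op 3 [order #3] limit_sell(price=104, qty=8): fills=none; bids=[-] asks=[#1:1@101 #3:8@104]
After op 4 [order #4] market_buy(qty=5): fills=#4x#1:1@101 #4x#3:4@104; bids=[-] asks=[#3:4@104]
After op 5 cancel(order #1): fills=none; bids=[-] asks=[#3:4@104]
After op 6 [order #5] limit_buy(price=99, qty=2): fills=none; bids=[#5:2@99] asks=[#3:4@104]
After op 7 [order #6] limit_buy(price=95, qty=2): fills=none; bids=[#5:2@99 #6:2@95] asks=[#3:4@104]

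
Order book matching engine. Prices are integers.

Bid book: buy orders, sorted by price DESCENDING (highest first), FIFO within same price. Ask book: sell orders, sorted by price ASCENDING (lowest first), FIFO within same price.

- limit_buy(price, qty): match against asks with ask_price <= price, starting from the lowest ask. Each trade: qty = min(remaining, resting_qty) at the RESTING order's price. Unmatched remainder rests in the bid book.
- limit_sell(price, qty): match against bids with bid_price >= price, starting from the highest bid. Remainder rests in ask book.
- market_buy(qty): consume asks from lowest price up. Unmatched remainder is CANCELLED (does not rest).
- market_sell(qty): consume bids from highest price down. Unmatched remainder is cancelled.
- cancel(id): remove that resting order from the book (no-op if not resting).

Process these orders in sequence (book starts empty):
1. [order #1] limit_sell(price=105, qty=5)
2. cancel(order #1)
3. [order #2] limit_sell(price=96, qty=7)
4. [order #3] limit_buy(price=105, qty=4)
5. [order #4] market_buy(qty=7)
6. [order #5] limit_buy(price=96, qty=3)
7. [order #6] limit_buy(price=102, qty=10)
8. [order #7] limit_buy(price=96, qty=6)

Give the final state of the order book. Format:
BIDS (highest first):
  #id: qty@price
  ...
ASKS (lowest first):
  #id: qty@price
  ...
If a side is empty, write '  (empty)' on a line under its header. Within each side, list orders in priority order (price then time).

Answer: BIDS (highest first):
  #6: 10@102
  #5: 3@96
  #7: 6@96
ASKS (lowest first):
  (empty)

Derivation:
After op 1 [order #1] limit_sell(price=105, qty=5): fills=none; bids=[-] asks=[#1:5@105]
After op 2 cancel(order #1): fills=none; bids=[-] asks=[-]
After op 3 [order #2] limit_sell(price=96, qty=7): fills=none; bids=[-] asks=[#2:7@96]
After op 4 [order #3] limit_buy(price=105, qty=4): fills=#3x#2:4@96; bids=[-] asks=[#2:3@96]
After op 5 [order #4] market_buy(qty=7): fills=#4x#2:3@96; bids=[-] asks=[-]
After op 6 [order #5] limit_buy(price=96, qty=3): fills=none; bids=[#5:3@96] asks=[-]
After op 7 [order #6] limit_buy(price=102, qty=10): fills=none; bids=[#6:10@102 #5:3@96] asks=[-]
After op 8 [order #7] limit_buy(price=96, qty=6): fills=none; bids=[#6:10@102 #5:3@96 #7:6@96] asks=[-]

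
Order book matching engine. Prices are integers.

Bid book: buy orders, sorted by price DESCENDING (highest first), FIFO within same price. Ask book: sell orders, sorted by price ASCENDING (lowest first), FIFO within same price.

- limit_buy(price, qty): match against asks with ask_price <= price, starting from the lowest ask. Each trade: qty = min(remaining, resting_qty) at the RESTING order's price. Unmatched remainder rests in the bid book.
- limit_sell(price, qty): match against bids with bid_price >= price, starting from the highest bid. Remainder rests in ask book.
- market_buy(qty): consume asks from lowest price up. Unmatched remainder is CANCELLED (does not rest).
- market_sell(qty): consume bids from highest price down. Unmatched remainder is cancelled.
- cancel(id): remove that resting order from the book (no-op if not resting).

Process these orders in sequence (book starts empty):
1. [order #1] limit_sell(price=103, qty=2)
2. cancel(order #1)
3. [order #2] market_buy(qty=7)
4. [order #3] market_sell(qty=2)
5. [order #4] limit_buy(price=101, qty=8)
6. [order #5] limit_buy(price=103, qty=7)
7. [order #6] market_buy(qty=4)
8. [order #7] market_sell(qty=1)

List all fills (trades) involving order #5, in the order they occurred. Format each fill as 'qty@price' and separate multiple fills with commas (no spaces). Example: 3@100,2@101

Answer: 1@103

Derivation:
After op 1 [order #1] limit_sell(price=103, qty=2): fills=none; bids=[-] asks=[#1:2@103]
After op 2 cancel(order #1): fills=none; bids=[-] asks=[-]
After op 3 [order #2] market_buy(qty=7): fills=none; bids=[-] asks=[-]
After op 4 [order #3] market_sell(qty=2): fills=none; bids=[-] asks=[-]
After op 5 [order #4] limit_buy(price=101, qty=8): fills=none; bids=[#4:8@101] asks=[-]
After op 6 [order #5] limit_buy(price=103, qty=7): fills=none; bids=[#5:7@103 #4:8@101] asks=[-]
After op 7 [order #6] market_buy(qty=4): fills=none; bids=[#5:7@103 #4:8@101] asks=[-]
After op 8 [order #7] market_sell(qty=1): fills=#5x#7:1@103; bids=[#5:6@103 #4:8@101] asks=[-]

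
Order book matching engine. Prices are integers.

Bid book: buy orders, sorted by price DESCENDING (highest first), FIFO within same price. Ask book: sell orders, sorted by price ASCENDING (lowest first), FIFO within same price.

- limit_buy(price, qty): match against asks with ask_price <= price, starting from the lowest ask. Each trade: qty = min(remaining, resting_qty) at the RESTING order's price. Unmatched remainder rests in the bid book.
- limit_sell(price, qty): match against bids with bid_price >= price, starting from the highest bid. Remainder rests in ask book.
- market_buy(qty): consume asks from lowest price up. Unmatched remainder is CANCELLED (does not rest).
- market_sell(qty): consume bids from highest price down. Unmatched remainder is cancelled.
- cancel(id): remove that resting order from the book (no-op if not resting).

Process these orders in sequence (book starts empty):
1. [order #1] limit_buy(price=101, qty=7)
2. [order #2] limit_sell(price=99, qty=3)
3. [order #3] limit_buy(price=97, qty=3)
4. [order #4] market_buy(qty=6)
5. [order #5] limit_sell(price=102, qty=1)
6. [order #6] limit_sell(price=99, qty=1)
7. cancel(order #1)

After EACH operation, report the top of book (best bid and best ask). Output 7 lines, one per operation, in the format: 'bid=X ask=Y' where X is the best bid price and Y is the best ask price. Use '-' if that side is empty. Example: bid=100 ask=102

After op 1 [order #1] limit_buy(price=101, qty=7): fills=none; bids=[#1:7@101] asks=[-]
After op 2 [order #2] limit_sell(price=99, qty=3): fills=#1x#2:3@101; bids=[#1:4@101] asks=[-]
After op 3 [order #3] limit_buy(price=97, qty=3): fills=none; bids=[#1:4@101 #3:3@97] asks=[-]
After op 4 [order #4] market_buy(qty=6): fills=none; bids=[#1:4@101 #3:3@97] asks=[-]
After op 5 [order #5] limit_sell(price=102, qty=1): fills=none; bids=[#1:4@101 #3:3@97] asks=[#5:1@102]
After op 6 [order #6] limit_sell(price=99, qty=1): fills=#1x#6:1@101; bids=[#1:3@101 #3:3@97] asks=[#5:1@102]
After op 7 cancel(order #1): fills=none; bids=[#3:3@97] asks=[#5:1@102]

Answer: bid=101 ask=-
bid=101 ask=-
bid=101 ask=-
bid=101 ask=-
bid=101 ask=102
bid=101 ask=102
bid=97 ask=102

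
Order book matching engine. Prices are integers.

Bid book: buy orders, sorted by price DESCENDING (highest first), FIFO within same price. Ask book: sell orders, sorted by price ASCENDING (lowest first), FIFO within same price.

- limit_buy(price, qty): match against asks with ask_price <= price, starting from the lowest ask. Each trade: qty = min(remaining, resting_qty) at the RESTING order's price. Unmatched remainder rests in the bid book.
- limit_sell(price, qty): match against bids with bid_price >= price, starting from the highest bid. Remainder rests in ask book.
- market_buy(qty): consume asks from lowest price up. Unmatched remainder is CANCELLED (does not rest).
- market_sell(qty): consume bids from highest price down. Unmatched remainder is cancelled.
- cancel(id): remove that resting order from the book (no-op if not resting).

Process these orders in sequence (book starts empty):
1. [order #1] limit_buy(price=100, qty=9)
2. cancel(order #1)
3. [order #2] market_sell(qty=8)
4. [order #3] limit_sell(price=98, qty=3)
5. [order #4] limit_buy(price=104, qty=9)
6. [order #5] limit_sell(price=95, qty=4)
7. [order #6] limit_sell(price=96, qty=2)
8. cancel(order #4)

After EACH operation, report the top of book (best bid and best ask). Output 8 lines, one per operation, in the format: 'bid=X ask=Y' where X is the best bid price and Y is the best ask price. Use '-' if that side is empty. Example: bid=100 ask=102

Answer: bid=100 ask=-
bid=- ask=-
bid=- ask=-
bid=- ask=98
bid=104 ask=-
bid=104 ask=-
bid=- ask=-
bid=- ask=-

Derivation:
After op 1 [order #1] limit_buy(price=100, qty=9): fills=none; bids=[#1:9@100] asks=[-]
After op 2 cancel(order #1): fills=none; bids=[-] asks=[-]
After op 3 [order #2] market_sell(qty=8): fills=none; bids=[-] asks=[-]
After op 4 [order #3] limit_sell(price=98, qty=3): fills=none; bids=[-] asks=[#3:3@98]
After op 5 [order #4] limit_buy(price=104, qty=9): fills=#4x#3:3@98; bids=[#4:6@104] asks=[-]
After op 6 [order #5] limit_sell(price=95, qty=4): fills=#4x#5:4@104; bids=[#4:2@104] asks=[-]
After op 7 [order #6] limit_sell(price=96, qty=2): fills=#4x#6:2@104; bids=[-] asks=[-]
After op 8 cancel(order #4): fills=none; bids=[-] asks=[-]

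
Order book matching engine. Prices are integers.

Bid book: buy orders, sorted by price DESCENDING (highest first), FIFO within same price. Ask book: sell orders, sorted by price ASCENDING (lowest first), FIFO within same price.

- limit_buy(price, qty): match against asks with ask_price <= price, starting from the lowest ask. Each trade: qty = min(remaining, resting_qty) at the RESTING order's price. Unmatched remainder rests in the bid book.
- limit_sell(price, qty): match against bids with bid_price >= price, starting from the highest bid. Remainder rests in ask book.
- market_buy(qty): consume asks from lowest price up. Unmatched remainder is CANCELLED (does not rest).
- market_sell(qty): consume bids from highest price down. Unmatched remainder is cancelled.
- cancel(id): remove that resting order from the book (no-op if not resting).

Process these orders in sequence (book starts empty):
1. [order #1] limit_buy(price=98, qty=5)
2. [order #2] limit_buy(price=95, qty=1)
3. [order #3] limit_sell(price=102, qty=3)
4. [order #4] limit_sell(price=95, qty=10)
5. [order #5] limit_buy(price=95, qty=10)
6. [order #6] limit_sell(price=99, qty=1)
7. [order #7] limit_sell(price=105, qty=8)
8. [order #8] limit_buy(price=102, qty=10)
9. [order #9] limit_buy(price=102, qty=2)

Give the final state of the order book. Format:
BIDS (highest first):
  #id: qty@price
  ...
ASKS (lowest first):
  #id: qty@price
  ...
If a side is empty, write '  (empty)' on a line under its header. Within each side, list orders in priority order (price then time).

Answer: BIDS (highest first):
  #8: 6@102
  #9: 2@102
  #5: 6@95
ASKS (lowest first):
  #7: 8@105

Derivation:
After op 1 [order #1] limit_buy(price=98, qty=5): fills=none; bids=[#1:5@98] asks=[-]
After op 2 [order #2] limit_buy(price=95, qty=1): fills=none; bids=[#1:5@98 #2:1@95] asks=[-]
After op 3 [order #3] limit_sell(price=102, qty=3): fills=none; bids=[#1:5@98 #2:1@95] asks=[#3:3@102]
After op 4 [order #4] limit_sell(price=95, qty=10): fills=#1x#4:5@98 #2x#4:1@95; bids=[-] asks=[#4:4@95 #3:3@102]
After op 5 [order #5] limit_buy(price=95, qty=10): fills=#5x#4:4@95; bids=[#5:6@95] asks=[#3:3@102]
After op 6 [order #6] limit_sell(price=99, qty=1): fills=none; bids=[#5:6@95] asks=[#6:1@99 #3:3@102]
After op 7 [order #7] limit_sell(price=105, qty=8): fills=none; bids=[#5:6@95] asks=[#6:1@99 #3:3@102 #7:8@105]
After op 8 [order #8] limit_buy(price=102, qty=10): fills=#8x#6:1@99 #8x#3:3@102; bids=[#8:6@102 #5:6@95] asks=[#7:8@105]
After op 9 [order #9] limit_buy(price=102, qty=2): fills=none; bids=[#8:6@102 #9:2@102 #5:6@95] asks=[#7:8@105]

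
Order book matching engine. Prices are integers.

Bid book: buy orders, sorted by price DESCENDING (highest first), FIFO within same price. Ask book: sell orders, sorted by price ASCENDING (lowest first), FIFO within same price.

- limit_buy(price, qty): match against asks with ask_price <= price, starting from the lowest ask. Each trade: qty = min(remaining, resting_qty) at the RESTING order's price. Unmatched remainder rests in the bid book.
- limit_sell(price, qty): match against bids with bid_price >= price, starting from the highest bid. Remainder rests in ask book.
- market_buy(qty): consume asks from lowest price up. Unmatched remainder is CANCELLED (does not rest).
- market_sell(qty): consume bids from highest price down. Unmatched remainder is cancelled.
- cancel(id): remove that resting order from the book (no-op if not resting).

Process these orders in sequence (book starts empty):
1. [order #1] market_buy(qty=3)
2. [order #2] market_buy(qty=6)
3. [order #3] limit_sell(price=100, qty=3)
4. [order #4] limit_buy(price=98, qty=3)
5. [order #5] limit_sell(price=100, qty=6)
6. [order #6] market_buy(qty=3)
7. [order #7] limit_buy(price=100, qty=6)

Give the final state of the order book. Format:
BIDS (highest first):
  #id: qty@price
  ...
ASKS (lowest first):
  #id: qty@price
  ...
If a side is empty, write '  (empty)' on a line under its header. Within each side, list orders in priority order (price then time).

Answer: BIDS (highest first):
  #4: 3@98
ASKS (lowest first):
  (empty)

Derivation:
After op 1 [order #1] market_buy(qty=3): fills=none; bids=[-] asks=[-]
After op 2 [order #2] market_buy(qty=6): fills=none; bids=[-] asks=[-]
After op 3 [order #3] limit_sell(price=100, qty=3): fills=none; bids=[-] asks=[#3:3@100]
After op 4 [order #4] limit_buy(price=98, qty=3): fills=none; bids=[#4:3@98] asks=[#3:3@100]
After op 5 [order #5] limit_sell(price=100, qty=6): fills=none; bids=[#4:3@98] asks=[#3:3@100 #5:6@100]
After op 6 [order #6] market_buy(qty=3): fills=#6x#3:3@100; bids=[#4:3@98] asks=[#5:6@100]
After op 7 [order #7] limit_buy(price=100, qty=6): fills=#7x#5:6@100; bids=[#4:3@98] asks=[-]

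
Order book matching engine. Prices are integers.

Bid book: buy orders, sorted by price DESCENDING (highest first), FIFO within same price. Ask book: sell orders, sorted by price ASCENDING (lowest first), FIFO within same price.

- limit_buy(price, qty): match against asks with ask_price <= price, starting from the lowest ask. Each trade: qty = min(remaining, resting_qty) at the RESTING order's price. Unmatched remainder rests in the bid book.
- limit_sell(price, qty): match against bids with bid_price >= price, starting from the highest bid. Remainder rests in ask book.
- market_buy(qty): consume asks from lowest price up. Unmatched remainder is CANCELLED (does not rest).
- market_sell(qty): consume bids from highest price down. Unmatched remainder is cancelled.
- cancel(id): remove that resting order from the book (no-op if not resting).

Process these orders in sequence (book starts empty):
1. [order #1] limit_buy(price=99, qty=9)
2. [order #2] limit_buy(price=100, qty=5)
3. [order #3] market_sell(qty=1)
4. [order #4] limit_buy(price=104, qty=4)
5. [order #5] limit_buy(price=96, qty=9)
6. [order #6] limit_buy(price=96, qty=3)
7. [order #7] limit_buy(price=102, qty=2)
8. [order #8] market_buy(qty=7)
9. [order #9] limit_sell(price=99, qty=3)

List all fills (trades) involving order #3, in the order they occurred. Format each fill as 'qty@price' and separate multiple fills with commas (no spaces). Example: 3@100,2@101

Answer: 1@100

Derivation:
After op 1 [order #1] limit_buy(price=99, qty=9): fills=none; bids=[#1:9@99] asks=[-]
After op 2 [order #2] limit_buy(price=100, qty=5): fills=none; bids=[#2:5@100 #1:9@99] asks=[-]
After op 3 [order #3] market_sell(qty=1): fills=#2x#3:1@100; bids=[#2:4@100 #1:9@99] asks=[-]
After op 4 [order #4] limit_buy(price=104, qty=4): fills=none; bids=[#4:4@104 #2:4@100 #1:9@99] asks=[-]
After op 5 [order #5] limit_buy(price=96, qty=9): fills=none; bids=[#4:4@104 #2:4@100 #1:9@99 #5:9@96] asks=[-]
After op 6 [order #6] limit_buy(price=96, qty=3): fills=none; bids=[#4:4@104 #2:4@100 #1:9@99 #5:9@96 #6:3@96] asks=[-]
After op 7 [order #7] limit_buy(price=102, qty=2): fills=none; bids=[#4:4@104 #7:2@102 #2:4@100 #1:9@99 #5:9@96 #6:3@96] asks=[-]
After op 8 [order #8] market_buy(qty=7): fills=none; bids=[#4:4@104 #7:2@102 #2:4@100 #1:9@99 #5:9@96 #6:3@96] asks=[-]
After op 9 [order #9] limit_sell(price=99, qty=3): fills=#4x#9:3@104; bids=[#4:1@104 #7:2@102 #2:4@100 #1:9@99 #5:9@96 #6:3@96] asks=[-]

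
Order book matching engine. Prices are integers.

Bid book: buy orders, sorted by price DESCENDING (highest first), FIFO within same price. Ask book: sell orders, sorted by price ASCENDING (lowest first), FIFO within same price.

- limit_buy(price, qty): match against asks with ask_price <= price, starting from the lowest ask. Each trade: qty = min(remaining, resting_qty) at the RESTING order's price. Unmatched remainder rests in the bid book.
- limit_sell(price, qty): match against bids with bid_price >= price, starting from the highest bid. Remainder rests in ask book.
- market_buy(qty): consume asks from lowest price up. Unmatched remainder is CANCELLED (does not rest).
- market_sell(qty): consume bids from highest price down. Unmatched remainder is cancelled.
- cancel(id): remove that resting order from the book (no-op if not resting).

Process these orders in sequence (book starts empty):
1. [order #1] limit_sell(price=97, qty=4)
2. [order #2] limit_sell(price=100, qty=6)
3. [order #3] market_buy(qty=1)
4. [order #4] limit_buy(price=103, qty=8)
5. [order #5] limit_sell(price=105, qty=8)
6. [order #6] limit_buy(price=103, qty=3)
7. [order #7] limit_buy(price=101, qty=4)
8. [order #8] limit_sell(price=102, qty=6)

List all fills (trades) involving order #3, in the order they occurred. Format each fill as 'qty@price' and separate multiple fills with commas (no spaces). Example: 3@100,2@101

Answer: 1@97

Derivation:
After op 1 [order #1] limit_sell(price=97, qty=4): fills=none; bids=[-] asks=[#1:4@97]
After op 2 [order #2] limit_sell(price=100, qty=6): fills=none; bids=[-] asks=[#1:4@97 #2:6@100]
After op 3 [order #3] market_buy(qty=1): fills=#3x#1:1@97; bids=[-] asks=[#1:3@97 #2:6@100]
After op 4 [order #4] limit_buy(price=103, qty=8): fills=#4x#1:3@97 #4x#2:5@100; bids=[-] asks=[#2:1@100]
After op 5 [order #5] limit_sell(price=105, qty=8): fills=none; bids=[-] asks=[#2:1@100 #5:8@105]
After op 6 [order #6] limit_buy(price=103, qty=3): fills=#6x#2:1@100; bids=[#6:2@103] asks=[#5:8@105]
After op 7 [order #7] limit_buy(price=101, qty=4): fills=none; bids=[#6:2@103 #7:4@101] asks=[#5:8@105]
After op 8 [order #8] limit_sell(price=102, qty=6): fills=#6x#8:2@103; bids=[#7:4@101] asks=[#8:4@102 #5:8@105]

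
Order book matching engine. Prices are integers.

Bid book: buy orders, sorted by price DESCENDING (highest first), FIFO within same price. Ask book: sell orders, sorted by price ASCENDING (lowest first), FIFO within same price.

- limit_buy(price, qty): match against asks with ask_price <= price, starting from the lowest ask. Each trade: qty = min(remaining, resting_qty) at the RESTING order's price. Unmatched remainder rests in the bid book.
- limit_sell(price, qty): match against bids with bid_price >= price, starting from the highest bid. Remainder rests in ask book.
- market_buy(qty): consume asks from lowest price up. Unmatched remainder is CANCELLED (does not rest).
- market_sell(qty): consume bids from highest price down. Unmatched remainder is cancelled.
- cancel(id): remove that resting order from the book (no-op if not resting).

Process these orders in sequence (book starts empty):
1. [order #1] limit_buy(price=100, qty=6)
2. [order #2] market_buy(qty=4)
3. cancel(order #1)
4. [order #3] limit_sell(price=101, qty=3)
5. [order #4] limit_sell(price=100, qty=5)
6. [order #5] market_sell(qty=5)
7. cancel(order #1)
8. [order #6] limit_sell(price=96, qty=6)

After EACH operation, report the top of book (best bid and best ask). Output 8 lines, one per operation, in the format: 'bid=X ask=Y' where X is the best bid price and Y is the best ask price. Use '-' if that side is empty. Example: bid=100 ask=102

Answer: bid=100 ask=-
bid=100 ask=-
bid=- ask=-
bid=- ask=101
bid=- ask=100
bid=- ask=100
bid=- ask=100
bid=- ask=96

Derivation:
After op 1 [order #1] limit_buy(price=100, qty=6): fills=none; bids=[#1:6@100] asks=[-]
After op 2 [order #2] market_buy(qty=4): fills=none; bids=[#1:6@100] asks=[-]
After op 3 cancel(order #1): fills=none; bids=[-] asks=[-]
After op 4 [order #3] limit_sell(price=101, qty=3): fills=none; bids=[-] asks=[#3:3@101]
After op 5 [order #4] limit_sell(price=100, qty=5): fills=none; bids=[-] asks=[#4:5@100 #3:3@101]
After op 6 [order #5] market_sell(qty=5): fills=none; bids=[-] asks=[#4:5@100 #3:3@101]
After op 7 cancel(order #1): fills=none; bids=[-] asks=[#4:5@100 #3:3@101]
After op 8 [order #6] limit_sell(price=96, qty=6): fills=none; bids=[-] asks=[#6:6@96 #4:5@100 #3:3@101]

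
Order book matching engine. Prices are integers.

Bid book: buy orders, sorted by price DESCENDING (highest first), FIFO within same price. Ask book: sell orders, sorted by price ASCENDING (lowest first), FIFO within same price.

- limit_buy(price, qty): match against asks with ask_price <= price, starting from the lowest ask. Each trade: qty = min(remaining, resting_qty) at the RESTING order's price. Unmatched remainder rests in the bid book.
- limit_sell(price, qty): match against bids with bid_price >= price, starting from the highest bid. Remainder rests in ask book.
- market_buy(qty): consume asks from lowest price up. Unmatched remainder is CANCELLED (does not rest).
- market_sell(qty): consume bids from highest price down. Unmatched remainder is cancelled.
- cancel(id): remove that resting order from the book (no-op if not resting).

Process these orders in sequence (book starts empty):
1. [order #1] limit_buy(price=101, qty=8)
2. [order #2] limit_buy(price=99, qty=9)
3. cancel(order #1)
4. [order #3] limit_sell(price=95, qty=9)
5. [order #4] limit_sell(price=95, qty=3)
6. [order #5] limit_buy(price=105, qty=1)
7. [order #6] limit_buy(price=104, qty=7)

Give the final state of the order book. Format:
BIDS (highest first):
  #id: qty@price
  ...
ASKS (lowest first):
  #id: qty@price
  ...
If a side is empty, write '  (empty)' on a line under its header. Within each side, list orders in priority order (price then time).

After op 1 [order #1] limit_buy(price=101, qty=8): fills=none; bids=[#1:8@101] asks=[-]
After op 2 [order #2] limit_buy(price=99, qty=9): fills=none; bids=[#1:8@101 #2:9@99] asks=[-]
After op 3 cancel(order #1): fills=none; bids=[#2:9@99] asks=[-]
After op 4 [order #3] limit_sell(price=95, qty=9): fills=#2x#3:9@99; bids=[-] asks=[-]
After op 5 [order #4] limit_sell(price=95, qty=3): fills=none; bids=[-] asks=[#4:3@95]
After op 6 [order #5] limit_buy(price=105, qty=1): fills=#5x#4:1@95; bids=[-] asks=[#4:2@95]
After op 7 [order #6] limit_buy(price=104, qty=7): fills=#6x#4:2@95; bids=[#6:5@104] asks=[-]

Answer: BIDS (highest first):
  #6: 5@104
ASKS (lowest first):
  (empty)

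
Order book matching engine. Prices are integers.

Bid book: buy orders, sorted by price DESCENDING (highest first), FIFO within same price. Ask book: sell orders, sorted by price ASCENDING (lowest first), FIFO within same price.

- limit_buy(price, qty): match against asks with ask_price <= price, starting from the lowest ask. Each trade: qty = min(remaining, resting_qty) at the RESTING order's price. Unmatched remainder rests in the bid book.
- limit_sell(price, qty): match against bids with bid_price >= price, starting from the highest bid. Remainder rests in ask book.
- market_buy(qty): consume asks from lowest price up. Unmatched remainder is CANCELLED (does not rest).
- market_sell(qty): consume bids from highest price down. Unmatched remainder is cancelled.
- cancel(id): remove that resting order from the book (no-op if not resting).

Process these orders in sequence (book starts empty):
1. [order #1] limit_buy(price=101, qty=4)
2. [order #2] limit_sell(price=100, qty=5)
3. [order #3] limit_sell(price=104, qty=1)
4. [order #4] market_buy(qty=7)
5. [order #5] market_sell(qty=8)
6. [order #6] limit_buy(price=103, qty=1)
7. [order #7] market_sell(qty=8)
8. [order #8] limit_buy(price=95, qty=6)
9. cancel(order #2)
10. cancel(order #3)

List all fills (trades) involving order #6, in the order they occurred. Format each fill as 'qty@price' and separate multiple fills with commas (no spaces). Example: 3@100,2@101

After op 1 [order #1] limit_buy(price=101, qty=4): fills=none; bids=[#1:4@101] asks=[-]
After op 2 [order #2] limit_sell(price=100, qty=5): fills=#1x#2:4@101; bids=[-] asks=[#2:1@100]
After op 3 [order #3] limit_sell(price=104, qty=1): fills=none; bids=[-] asks=[#2:1@100 #3:1@104]
After op 4 [order #4] market_buy(qty=7): fills=#4x#2:1@100 #4x#3:1@104; bids=[-] asks=[-]
After op 5 [order #5] market_sell(qty=8): fills=none; bids=[-] asks=[-]
After op 6 [order #6] limit_buy(price=103, qty=1): fills=none; bids=[#6:1@103] asks=[-]
After op 7 [order #7] market_sell(qty=8): fills=#6x#7:1@103; bids=[-] asks=[-]
After op 8 [order #8] limit_buy(price=95, qty=6): fills=none; bids=[#8:6@95] asks=[-]
After op 9 cancel(order #2): fills=none; bids=[#8:6@95] asks=[-]
After op 10 cancel(order #3): fills=none; bids=[#8:6@95] asks=[-]

Answer: 1@103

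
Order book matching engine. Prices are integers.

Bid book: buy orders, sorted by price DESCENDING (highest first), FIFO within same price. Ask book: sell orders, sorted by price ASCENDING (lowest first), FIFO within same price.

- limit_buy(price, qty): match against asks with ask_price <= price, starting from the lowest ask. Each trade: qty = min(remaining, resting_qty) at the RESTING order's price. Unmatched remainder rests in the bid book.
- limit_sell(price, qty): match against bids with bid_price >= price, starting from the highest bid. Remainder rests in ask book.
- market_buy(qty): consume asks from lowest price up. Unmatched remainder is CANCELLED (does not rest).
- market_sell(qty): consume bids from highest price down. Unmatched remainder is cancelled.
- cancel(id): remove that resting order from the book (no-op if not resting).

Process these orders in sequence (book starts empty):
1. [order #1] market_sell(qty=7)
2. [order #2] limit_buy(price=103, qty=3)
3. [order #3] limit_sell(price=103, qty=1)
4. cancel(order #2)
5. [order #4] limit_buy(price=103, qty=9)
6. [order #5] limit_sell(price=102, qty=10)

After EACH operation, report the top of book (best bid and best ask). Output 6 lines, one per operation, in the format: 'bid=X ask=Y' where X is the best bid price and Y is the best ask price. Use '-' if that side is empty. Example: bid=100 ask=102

Answer: bid=- ask=-
bid=103 ask=-
bid=103 ask=-
bid=- ask=-
bid=103 ask=-
bid=- ask=102

Derivation:
After op 1 [order #1] market_sell(qty=7): fills=none; bids=[-] asks=[-]
After op 2 [order #2] limit_buy(price=103, qty=3): fills=none; bids=[#2:3@103] asks=[-]
After op 3 [order #3] limit_sell(price=103, qty=1): fills=#2x#3:1@103; bids=[#2:2@103] asks=[-]
After op 4 cancel(order #2): fills=none; bids=[-] asks=[-]
After op 5 [order #4] limit_buy(price=103, qty=9): fills=none; bids=[#4:9@103] asks=[-]
After op 6 [order #5] limit_sell(price=102, qty=10): fills=#4x#5:9@103; bids=[-] asks=[#5:1@102]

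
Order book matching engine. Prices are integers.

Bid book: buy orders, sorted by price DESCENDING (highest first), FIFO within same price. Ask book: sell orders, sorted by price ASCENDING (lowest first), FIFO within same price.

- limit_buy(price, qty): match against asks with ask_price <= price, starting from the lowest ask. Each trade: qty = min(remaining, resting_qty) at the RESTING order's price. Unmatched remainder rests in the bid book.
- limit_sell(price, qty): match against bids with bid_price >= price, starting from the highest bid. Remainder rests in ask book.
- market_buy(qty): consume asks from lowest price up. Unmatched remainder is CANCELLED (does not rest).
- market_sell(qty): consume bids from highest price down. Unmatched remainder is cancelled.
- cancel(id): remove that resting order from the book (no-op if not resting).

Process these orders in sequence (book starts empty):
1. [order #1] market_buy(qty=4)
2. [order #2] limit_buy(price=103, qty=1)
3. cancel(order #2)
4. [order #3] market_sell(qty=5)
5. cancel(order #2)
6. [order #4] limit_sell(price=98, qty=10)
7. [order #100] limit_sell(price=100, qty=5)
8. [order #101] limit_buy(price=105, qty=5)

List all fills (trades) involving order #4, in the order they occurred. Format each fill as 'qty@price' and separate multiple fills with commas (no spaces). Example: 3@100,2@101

After op 1 [order #1] market_buy(qty=4): fills=none; bids=[-] asks=[-]
After op 2 [order #2] limit_buy(price=103, qty=1): fills=none; bids=[#2:1@103] asks=[-]
After op 3 cancel(order #2): fills=none; bids=[-] asks=[-]
After op 4 [order #3] market_sell(qty=5): fills=none; bids=[-] asks=[-]
After op 5 cancel(order #2): fills=none; bids=[-] asks=[-]
After op 6 [order #4] limit_sell(price=98, qty=10): fills=none; bids=[-] asks=[#4:10@98]
After op 7 [order #100] limit_sell(price=100, qty=5): fills=none; bids=[-] asks=[#4:10@98 #100:5@100]
After op 8 [order #101] limit_buy(price=105, qty=5): fills=#101x#4:5@98; bids=[-] asks=[#4:5@98 #100:5@100]

Answer: 5@98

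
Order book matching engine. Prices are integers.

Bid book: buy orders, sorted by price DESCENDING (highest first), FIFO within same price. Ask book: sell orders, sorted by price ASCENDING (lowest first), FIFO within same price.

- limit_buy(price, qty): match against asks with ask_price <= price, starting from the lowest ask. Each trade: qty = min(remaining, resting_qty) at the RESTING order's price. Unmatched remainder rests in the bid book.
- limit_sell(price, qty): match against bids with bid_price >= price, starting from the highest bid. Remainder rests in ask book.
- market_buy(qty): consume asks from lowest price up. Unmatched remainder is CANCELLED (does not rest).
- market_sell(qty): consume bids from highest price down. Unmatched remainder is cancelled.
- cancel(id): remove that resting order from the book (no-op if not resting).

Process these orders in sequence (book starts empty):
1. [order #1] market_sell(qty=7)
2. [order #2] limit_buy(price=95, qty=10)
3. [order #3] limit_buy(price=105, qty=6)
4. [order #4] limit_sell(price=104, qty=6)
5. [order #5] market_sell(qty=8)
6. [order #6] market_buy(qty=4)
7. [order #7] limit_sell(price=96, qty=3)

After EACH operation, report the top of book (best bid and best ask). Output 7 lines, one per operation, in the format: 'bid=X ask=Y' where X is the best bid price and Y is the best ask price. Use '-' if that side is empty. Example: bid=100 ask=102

After op 1 [order #1] market_sell(qty=7): fills=none; bids=[-] asks=[-]
After op 2 [order #2] limit_buy(price=95, qty=10): fills=none; bids=[#2:10@95] asks=[-]
After op 3 [order #3] limit_buy(price=105, qty=6): fills=none; bids=[#3:6@105 #2:10@95] asks=[-]
After op 4 [order #4] limit_sell(price=104, qty=6): fills=#3x#4:6@105; bids=[#2:10@95] asks=[-]
After op 5 [order #5] market_sell(qty=8): fills=#2x#5:8@95; bids=[#2:2@95] asks=[-]
After op 6 [order #6] market_buy(qty=4): fills=none; bids=[#2:2@95] asks=[-]
After op 7 [order #7] limit_sell(price=96, qty=3): fills=none; bids=[#2:2@95] asks=[#7:3@96]

Answer: bid=- ask=-
bid=95 ask=-
bid=105 ask=-
bid=95 ask=-
bid=95 ask=-
bid=95 ask=-
bid=95 ask=96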